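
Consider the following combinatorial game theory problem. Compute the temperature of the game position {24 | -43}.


The game is {24 | -43}, a switch {a | b} with numbers a > b.
Cooling {a | b} by t gives {a - t | b + t}, which stops being hot when a - t = b + t, i.e. at t = (a - b)/2. So the temperature of a switch is (a - b)/2.
Temperature = (Left option - Right option) / 2
= (24 - (-43)) / 2
= 67 / 2
= 67/2

67/2


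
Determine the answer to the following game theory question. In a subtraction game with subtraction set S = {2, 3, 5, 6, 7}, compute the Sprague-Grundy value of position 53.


The subtraction set is S = {2, 3, 5, 6, 7}.
G(k) = mex{ G(k - s) : s in S, s <= k }. We compute iteratively: G(0) = 0.
G(1) = mex({}) = 0
G(2) = mex({0}) = 1
G(3) = mex({0}) = 1
G(4) = mex({0, 1}) = 2
G(5) = mex({0, 1}) = 2
G(6) = mex({0, 1, 2}) = 3
G(7) = mex({0, 1, 2}) = 3
G(8) = mex({0, 1, 2, 3}) = 4
G(9) = mex({1, 2, 3}) = 0
G(10) = mex({1, 2, 3, 4}) = 0
G(11) = mex({0, 2, 3, 4}) = 1
G(12) = mex({0, 2, 3}) = 1
G(13) = mex({0, 1, 3, 4}) = 2
G(14) = mex({0, 1, 3, 4}) = 2
G(15) = mex({0, 1, 2, 4}) = 3
Observe that G(9)..G(15) = 0, 0, 1, 1, 2, 2, 3 repeats G(0)..G(6) = 0, 0, 1, 1, 2, 2, 3.
For k >= max(S) = 7, G(k) is determined by the previous 7 values G(k-7)..G(k-1); a window of 7 consecutive values has recurred shifted by 9, so by induction G(k + 9) = G(k) for all k >= 0: the sequence is periodic from the start with period 9.
One period: G(0..8) = 0, 0, 1, 1, 2, 2, 3, 3, 4.
53 mod 9 = 8, so G(53) = G(8) = 4.

4


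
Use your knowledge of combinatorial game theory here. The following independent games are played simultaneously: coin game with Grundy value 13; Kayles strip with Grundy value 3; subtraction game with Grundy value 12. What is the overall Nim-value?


By the Sprague-Grundy theorem, the Grundy value of a sum of games is the XOR of individual Grundy values.
coin game: Grundy value = 13. Running XOR: 0 XOR 13 = 13
Kayles strip: Grundy value = 3. Running XOR: 13 XOR 3 = 14
subtraction game: Grundy value = 12. Running XOR: 14 XOR 12 = 2
The combined Grundy value is 2.

2


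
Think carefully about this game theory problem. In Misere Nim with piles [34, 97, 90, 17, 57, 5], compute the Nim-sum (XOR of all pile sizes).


We need the XOR (exclusive or) of all pile sizes.
After XOR-ing pile 1 (size 34): 0 XOR 34 = 34
After XOR-ing pile 2 (size 97): 34 XOR 97 = 67
After XOR-ing pile 3 (size 90): 67 XOR 90 = 25
After XOR-ing pile 4 (size 17): 25 XOR 17 = 8
After XOR-ing pile 5 (size 57): 8 XOR 57 = 49
After XOR-ing pile 6 (size 5): 49 XOR 5 = 52
The Nim-value of this position is 52.

52


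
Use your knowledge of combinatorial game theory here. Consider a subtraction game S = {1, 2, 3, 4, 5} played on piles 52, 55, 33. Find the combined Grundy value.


Subtraction set: {1, 2, 3, 4, 5}
For this subtraction set, G(n) = n mod 6 (period = max + 1 = 6).
Pile 1 (size 52): G(52) = 52 mod 6 = 4
Pile 2 (size 55): G(55) = 55 mod 6 = 1
Pile 3 (size 33): G(33) = 33 mod 6 = 3
Total Grundy value = XOR of all: 4 XOR 1 XOR 3 = 6

6


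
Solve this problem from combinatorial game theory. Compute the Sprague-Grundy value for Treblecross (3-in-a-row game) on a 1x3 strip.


Treblecross: place X on empty cells; 3-in-a-row wins.
Playing within two cells of an existing X lets the opponent win at once, so sensible play treats the cells i-2..i+2 around each X as dead. The player left with no safe cell loses, so this is a normal-play take-away game on strips of safe cells.
Placing X at cell i (0-indexed) of a strip of k safe cells leaves independent strips of sizes max(0, i-2) and max(0, k-i-3). Hence G(k) = mex{ G(max(0,i-2)) XOR G(max(0,k-i-3)) : 0 <= i < k }, with G(0) = 0.
G(1): splits (0,0):0^0=0 -> mex({0}) = 1
G(2): splits (0,0):0^0=0 -> mex({0}) = 1
G(3): splits (0,0):0^0=0 -> mex({0}) = 1
Therefore G(3) = 1.

1


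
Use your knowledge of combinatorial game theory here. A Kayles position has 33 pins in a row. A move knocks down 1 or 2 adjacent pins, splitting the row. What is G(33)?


Kayles: a move removes 1 or 2 adjacent pins from a contiguous row.
Removing pins from a row of k leaves two independent rows (a, b) with a + b = k - 1 (one pin) or a + b = k - 2 (two pins); an end removal gives a = 0.
By Sprague-Grundy, G(k) = mex{ G(a) XOR G(b) } over all these splits. G(0) = 0.
G(1): splits (0,0):0^0=0 -> mex({0}) = 1
G(2): splits (0,1):0^1=1 (0,0):0^0=0 -> mex({0, 1}) = 2
G(3): splits (0,2):0^2=2 (1,1):1^1=0 (0,1):0^1=1 -> mex({0, 1, 2}) = 3
G(4): splits (0,3):0^3=3 (1,2):1^2=3 (0,2):0^2=2 (1,1):1^1=0 -> mex({0, 2, 3}) = 1
G(5): splits (0,4):0^1=1 (1,3):1^3=2 (2,2):2^2=0 (0,3):0^3=3 (1,2):1^2=3 -> mex({0, 1, 2, 3}) = 4
G(6) = mex({0, 1, 2, 4}) = 3
G(7) = mex({0, 1, 3, 4, 5}) = 2
G(8) = mex({0, 2, 3, 5, 6}) = 1
G(9) = mex({0, 1, 2, 3, 6, 7}) = 4
G(10) = mex({0, 1, 3, 4, 5, 7}) = 2
G(11) = mex({0, 1, 2, 3, 4, 5}) = 6
G(12) = mex({0, 1, 2, 3, 5, 6, 7}) = 4
G(13) = mex({0, 2, 3, 4, 6, 7}) = 1
G(14) = mex({0, 1, 4, 5, 6, 7}) = 2
G(15) = mex({0, 1, 2, 3, 4, 5, 6}) = 7
G(16) = mex({0, 2, 3, 5, 6, 7}) = 1
G(17) = mex({0, 1, 2, 3, 5, 6, 7}) = 4
G(18) = mex({0, 1, 2, 4, 5, 6}) = 3
G(19) = mex({0, 1, 3, 4, 5, 7}) = 2
G(20) = mex({0, 2, 3, 4, 5, 6, 7}) = 1
G(21) = mex({0, 1, 2, 3, 5, 6, 7}) = 4
G(22) = mex({0, 1, 2, 3, 4, 5, 7}) = 6
G(23) = mex({0, 1, 2, 3, 4, 5, 6}) = 7
G(24) = mex({0, 1, 2, 3, 5, 6, 7}) = 4
G(25) = mex({0, 2, 3, 4, 6, 7}) = 1
G(26) = mex({0, 1, 3, 4, 5, 6, 7}) = 2
G(27) = mex({0, 1, 2, 3, 4, 5, 6, 7}) = 8
G(28) = mex({0, 1, 2, 3, 4, 6, 7, 8}) = 5
G(29) = mex({0, 1, 2, 3, 5, 6, 7, 8, 9}) = 4
G(30) = mex({0, 1, 2, 3, 4, 5, 6, 9, 10}) = 7
G(31) = mex({0, 1, 3, 4, 5, 7, 10, 11}) = 2
G(32) = mex({0, 2, 3, 4, 5, 6, 7, 9, 11}) = 1
G(33) = mex({0, 1, 2, 3, 4, 5, 6, 7, 9, 12}) = 8
Therefore G(33) = 8.

8


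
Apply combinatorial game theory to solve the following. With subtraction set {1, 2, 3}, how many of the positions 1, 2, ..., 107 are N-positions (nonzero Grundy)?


Subtraction set S = {1, 2, 3}, so G(n) = n mod 4.
G(n) = 0 when n is a multiple of 4.
Multiples of 4 in [1, 107]: 26
N-positions (nonzero Grundy) = 107 - 26 = 81

81


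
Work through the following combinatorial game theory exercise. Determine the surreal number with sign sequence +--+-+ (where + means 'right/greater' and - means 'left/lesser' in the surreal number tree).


Sign expansion: +--+-+
Rule: track bounds (lo, hi), initially (-inf, +inf). On '+', the current value becomes lo and we move to the simplest number in (value, hi): value + 1 if hi = +inf, otherwise the midpoint (value + hi)/2. On '-', the current value becomes hi and we move to value - 1 if lo = -inf, otherwise the midpoint (lo + value)/2.
Start at 0.
Step 1: sign = +, move right. Bounds: (0, +inf). Value = 1
Step 2: sign = -, move left. Bounds: (0, 1). Value = 1/2
Step 3: sign = -, move left. Bounds: (0, 1/2). Value = 1/4
Step 4: sign = +, move right. Bounds: (1/4, 1/2). Value = 3/8
Step 5: sign = -, move left. Bounds: (1/4, 3/8). Value = 5/16
Step 6: sign = +, move right. Bounds: (5/16, 3/8). Value = 11/32
The surreal number with sign expansion +--+-+ is 11/32.

11/32


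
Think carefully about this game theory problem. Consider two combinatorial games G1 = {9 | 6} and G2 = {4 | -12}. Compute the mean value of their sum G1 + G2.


G1 = {9 | 6}, G2 = {4 | -12}
Each is a switch {a | b} with numbers a > b; its mean value is (a + b)/2, and mean value is additive over game sums: m(G1 + G2) = m(G1) + m(G2).
Mean of G1 = (9 + (6))/2 = 15/2 = 15/2
Mean of G2 = (4 + (-12))/2 = -8/2 = -4
Mean of G1 + G2 = 15/2 + -4 = 7/2

7/2


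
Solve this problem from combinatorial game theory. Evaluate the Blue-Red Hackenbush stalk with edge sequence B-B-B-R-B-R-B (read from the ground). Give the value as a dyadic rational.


Edges (from ground): B-B-B-R-B-R-B
By Berlekamp's sign-expansion rule, a Blue-Red Hackenbush stalk has the value of the surreal number whose sign sequence is the edge sequence with B -> + and R -> -.
Sign sequence: +++-+-+
Trace the sign expansion in the surreal number tree, starting from 0:
Edge 1: B (sign +) -> bounds (0, +inf), value = 1
Edge 2: B (sign +) -> bounds (1, +inf), value = 2
Edge 3: B (sign +) -> bounds (2, +inf), value = 3
Edge 4: R (sign -) -> bounds (2, 3), value = 5/2
Edge 5: B (sign +) -> bounds (5/2, 3), value = 11/4
Edge 6: R (sign -) -> bounds (5/2, 11/4), value = 21/8
Edge 7: B (sign +) -> bounds (21/8, 11/4), value = 43/16
Game value = 43/16

43/16


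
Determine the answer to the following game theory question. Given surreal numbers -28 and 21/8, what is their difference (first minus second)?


x = -28, y = 21/8
Converting to common denominator: 8
x = -224/8, y = 21/8
x - y = -28 - 21/8 = -245/8

-245/8


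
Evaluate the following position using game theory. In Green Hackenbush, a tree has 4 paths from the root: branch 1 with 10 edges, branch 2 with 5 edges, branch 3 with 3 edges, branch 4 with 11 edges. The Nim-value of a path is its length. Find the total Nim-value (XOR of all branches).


The tree has 4 branches from the ground vertex.
In Green Hackenbush, the Nim-value of a simple path of length k is k.
Branch 1: length 10, Nim-value = 10
Branch 2: length 5, Nim-value = 5
Branch 3: length 3, Nim-value = 3
Branch 4: length 11, Nim-value = 11
Total Nim-value = XOR of all branch values:
0 XOR 10 = 10
10 XOR 5 = 15
15 XOR 3 = 12
12 XOR 11 = 7
Nim-value of the tree = 7

7


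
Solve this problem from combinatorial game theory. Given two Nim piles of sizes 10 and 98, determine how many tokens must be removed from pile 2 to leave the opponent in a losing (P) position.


Piles: 10 and 98
Current XOR: 10 XOR 98 = 104 (non-zero, so this is an N-position).
To make the XOR zero, we need to find a move that balances the piles.
For pile 2 (size 98): target = 98 XOR 104 = 10
We reduce pile 2 from 98 to 10.
Tokens removed: 98 - 10 = 88
Verification: 10 XOR 10 = 0

88


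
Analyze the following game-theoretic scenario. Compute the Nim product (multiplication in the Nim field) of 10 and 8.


Nim multiplication is bilinear over XOR: (u XOR v) * w = (u*w) XOR (v*w).
So we split each operand into its bit components and XOR the pairwise Nim products.
10 = 2 + 8 (as XOR of powers of 2).
8 = 8 (as XOR of powers of 2).
Using the standard Nim-product table on single bits:
  2*2 = 3,   2*4 = 8,   2*8 = 12,
  4*4 = 6,   4*8 = 11,  8*8 = 13,
and  1*x = x (identity), k*l = l*k (commutative).
Pairwise Nim products:
  2 * 8 = 12
  8 * 8 = 13
XOR them: 12 XOR 13 = 1.
Result: 10 * 8 = 1 (in Nim).

1


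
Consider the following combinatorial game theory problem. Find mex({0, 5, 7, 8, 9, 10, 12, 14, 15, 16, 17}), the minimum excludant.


Set = {0, 5, 7, 8, 9, 10, 12, 14, 15, 16, 17}
0 is in the set.
1 is NOT in the set. This is the mex.
mex = 1

1


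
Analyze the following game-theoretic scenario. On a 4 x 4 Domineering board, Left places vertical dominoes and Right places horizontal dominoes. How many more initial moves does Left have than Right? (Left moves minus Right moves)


Board is 4 x 4 (rows x cols).
Left (vertical) placements: (rows-1) * cols = 3 * 4 = 12
Right (horizontal) placements: rows * (cols-1) = 4 * 3 = 12
Advantage = Left - Right = 12 - 12 = 0

0


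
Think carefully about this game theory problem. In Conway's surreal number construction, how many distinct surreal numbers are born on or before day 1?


Day 0: {|} = 0 is born. Count = 1.
Day n: the number of surreal numbers born by day n is 2^(n+1) - 1.
By day 0: 2^1 - 1 = 1
By day 1: 2^2 - 1 = 3
By day 1: 3 surreal numbers.

3


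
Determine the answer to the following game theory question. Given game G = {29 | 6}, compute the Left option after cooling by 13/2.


Original game: {29 | 6} (a switch {a | b} with a > b).
Cooling by t (for t below the temperature (a - b)/2 = 23/2) taxes each move by t: {a | b} cooled by t is {a - t | b + t}.
Cooling amount: t = 13/2
Cooled Left option: 29 - 13/2 = 45/2
Cooled Right option: 6 + 13/2 = 25/2
Cooled game: {45/2 | 25/2}
Left option = 45/2

45/2


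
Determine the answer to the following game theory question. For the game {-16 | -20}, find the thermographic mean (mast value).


Game = {-16 | -20}, a switch {a | b} with numbers a > b.
Its thermograph has left wall a - t and right wall b + t, which meet at t = (a - b)/2, where both equal (a + b)/2. So the mast (mean value) is at (a + b)/2.
Mean = (-16 + (-20))/2 = -36/2 = -18

-18


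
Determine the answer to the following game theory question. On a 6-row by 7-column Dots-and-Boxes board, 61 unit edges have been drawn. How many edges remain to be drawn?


Grid: 6 x 7 boxes, i.e. 7 rows and 8 columns of dots.
Horizontal edges: (rows + 1) * cols = 7 * 7 = 49
Vertical edges: rows * (cols + 1) = 6 * 8 = 48
Total edges: 49 + 48 = 97
Edges drawn: 61
Remaining: 97 - 61 = 36

36


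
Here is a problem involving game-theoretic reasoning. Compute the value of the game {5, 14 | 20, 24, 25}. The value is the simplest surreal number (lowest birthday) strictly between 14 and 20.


Left options: {5, 14}, max = 14
Right options: {20, 24, 25}, min = 20
All options are numbers and max(Left) < min(Right), so by the simplicity theorem the value is the simplest (earliest-born) number strictly between 14 and 20.
Integers 15 through 19 all lie strictly between 14 and 20.
Among integers, the simplest (lowest birthday = smallest |n|; 0 is born on day 0, +-n on day n) is 15.
No non-integer in the interval can be simpler: if x is a non-integer in the interval, then floor(x) or ceil(x) also lies in the interval (the interval contains an integer), and both are proper prefixes of x's sign expansion, i.e. born earlier. So the game value is 15.
Game value = 15

15


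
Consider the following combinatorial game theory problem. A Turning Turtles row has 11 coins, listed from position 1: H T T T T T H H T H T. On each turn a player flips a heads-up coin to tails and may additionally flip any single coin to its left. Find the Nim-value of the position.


Coins: H T T T T T H H T H T
Key fact: a single head at position k behaves exactly like a Nim heap of size k (turning it to T and optionally flipping a coin at j < k corresponds to moving the heap from k to j, or to 0), and heads combine as a disjunctive sum (two heads at the same place would cancel, matching j XOR j = 0). So the Nim-value is the XOR of the 1-indexed positions of the heads.
Face-up positions (1-indexed): [1, 7, 8, 10]
XOR 0 with 1: 0 XOR 1 = 1
XOR 1 with 7: 1 XOR 7 = 6
XOR 6 with 8: 6 XOR 8 = 14
XOR 14 with 10: 14 XOR 10 = 4
Nim-value = 4

4


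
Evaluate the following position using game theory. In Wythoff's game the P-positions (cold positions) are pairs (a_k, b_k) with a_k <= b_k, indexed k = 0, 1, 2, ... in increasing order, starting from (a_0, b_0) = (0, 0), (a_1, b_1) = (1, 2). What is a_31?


By Wythoff's theorem, a_k = floor(k * phi) and b_k = floor(k * phi^2) = a_k + k, where phi = (1 + sqrt(5))/2 is the golden ratio.
phi = (1 + sqrt(5))/2 = 1.618034
k = 31
k * phi = 31 * 1.618034 = 50.159054
a_31 = floor(k * phi) = 50

50


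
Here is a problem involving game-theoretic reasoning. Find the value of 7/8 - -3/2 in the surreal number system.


x = 7/8, y = -3/2
Converting to common denominator: 8
x = 7/8, y = -12/8
x - y = 7/8 - -3/2 = 19/8

19/8


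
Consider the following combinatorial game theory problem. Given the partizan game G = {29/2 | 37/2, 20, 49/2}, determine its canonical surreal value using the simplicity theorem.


Left options: {29/2}, max = 29/2
Right options: {37/2, 20, 49/2}, min = 37/2
All options are numbers and max(Left) < min(Right), so by the simplicity theorem the value is the simplest (earliest-born) number strictly between 29/2 and 37/2.
Integers 15 through 18 all lie strictly between 29/2 and 37/2.
Among integers, the simplest (lowest birthday = smallest |n|; 0 is born on day 0, +-n on day n) is 15.
No non-integer in the interval can be simpler: if x is a non-integer in the interval, then floor(x) or ceil(x) also lies in the interval (the interval contains an integer), and both are proper prefixes of x's sign expansion, i.e. born earlier. So the game value is 15.
Game value = 15

15


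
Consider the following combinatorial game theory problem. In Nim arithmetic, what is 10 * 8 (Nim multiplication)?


Nim multiplication is bilinear over XOR: (u XOR v) * w = (u*w) XOR (v*w).
So we split each operand into its bit components and XOR the pairwise Nim products.
10 = 2 + 8 (as XOR of powers of 2).
8 = 8 (as XOR of powers of 2).
Using the standard Nim-product table on single bits:
  2*2 = 3,   2*4 = 8,   2*8 = 12,
  4*4 = 6,   4*8 = 11,  8*8 = 13,
and  1*x = x (identity), k*l = l*k (commutative).
Pairwise Nim products:
  2 * 8 = 12
  8 * 8 = 13
XOR them: 12 XOR 13 = 1.
Result: 10 * 8 = 1 (in Nim).

1


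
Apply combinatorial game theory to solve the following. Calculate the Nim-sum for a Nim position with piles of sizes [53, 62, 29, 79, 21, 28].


We need the XOR (exclusive or) of all pile sizes.
After XOR-ing pile 1 (size 53): 0 XOR 53 = 53
After XOR-ing pile 2 (size 62): 53 XOR 62 = 11
After XOR-ing pile 3 (size 29): 11 XOR 29 = 22
After XOR-ing pile 4 (size 79): 22 XOR 79 = 89
After XOR-ing pile 5 (size 21): 89 XOR 21 = 76
After XOR-ing pile 6 (size 28): 76 XOR 28 = 80
The Nim-value of this position is 80.

80


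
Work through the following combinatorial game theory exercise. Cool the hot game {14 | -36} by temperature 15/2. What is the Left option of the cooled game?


Original game: {14 | -36} (a switch {a | b} with a > b).
Cooling by t (for t below the temperature (a - b)/2 = 25) taxes each move by t: {a | b} cooled by t is {a - t | b + t}.
Cooling amount: t = 15/2
Cooled Left option: 14 - 15/2 = 13/2
Cooled Right option: -36 + 15/2 = -57/2
Cooled game: {13/2 | -57/2}
Left option = 13/2

13/2


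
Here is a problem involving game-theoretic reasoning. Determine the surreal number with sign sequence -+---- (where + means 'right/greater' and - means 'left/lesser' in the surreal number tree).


Sign expansion: -+----
Rule: track bounds (lo, hi), initially (-inf, +inf). On '+', the current value becomes lo and we move to the simplest number in (value, hi): value + 1 if hi = +inf, otherwise the midpoint (value + hi)/2. On '-', the current value becomes hi and we move to value - 1 if lo = -inf, otherwise the midpoint (lo + value)/2.
Start at 0.
Step 1: sign = -, move left. Bounds: (-inf, 0). Value = -1
Step 2: sign = +, move right. Bounds: (-1, 0). Value = -1/2
Step 3: sign = -, move left. Bounds: (-1, -1/2). Value = -3/4
Step 4: sign = -, move left. Bounds: (-1, -3/4). Value = -7/8
Step 5: sign = -, move left. Bounds: (-1, -7/8). Value = -15/16
Step 6: sign = -, move left. Bounds: (-1, -15/16). Value = -31/32
The surreal number with sign expansion -+---- is -31/32.

-31/32


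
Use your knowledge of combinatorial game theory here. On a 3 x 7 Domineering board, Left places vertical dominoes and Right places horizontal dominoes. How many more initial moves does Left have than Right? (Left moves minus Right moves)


Board is 3 x 7 (rows x cols).
Left (vertical) placements: (rows-1) * cols = 2 * 7 = 14
Right (horizontal) placements: rows * (cols-1) = 3 * 6 = 18
Advantage = Left - Right = 14 - 18 = -4

-4


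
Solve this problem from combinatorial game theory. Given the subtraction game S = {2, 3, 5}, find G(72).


The subtraction set is S = {2, 3, 5}.
G(k) = mex{ G(k - s) : s in S, s <= k }. We compute iteratively: G(0) = 0.
G(1) = mex({}) = 0
G(2) = mex({0}) = 1
G(3) = mex({0}) = 1
G(4) = mex({0, 1}) = 2
G(5) = mex({0, 1}) = 2
G(6) = mex({0, 1, 2}) = 3
G(7) = mex({1, 2}) = 0
G(8) = mex({1, 2, 3}) = 0
G(9) = mex({0, 2, 3}) = 1
G(10) = mex({0, 2}) = 1
G(11) = mex({0, 1, 3}) = 2
Observe that G(7)..G(11) = 0, 0, 1, 1, 2 repeats G(0)..G(4) = 0, 0, 1, 1, 2.
For k >= max(S) = 5, G(k) is determined by the previous 5 values G(k-5)..G(k-1); a window of 5 consecutive values has recurred shifted by 7, so by induction G(k + 7) = G(k) for all k >= 0: the sequence is periodic from the start with period 7.
One period: G(0..6) = 0, 0, 1, 1, 2, 2, 3.
72 mod 7 = 2, so G(72) = G(2) = 1.

1


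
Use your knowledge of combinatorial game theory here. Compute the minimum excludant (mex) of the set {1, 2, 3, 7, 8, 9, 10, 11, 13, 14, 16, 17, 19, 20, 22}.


Set = {1, 2, 3, 7, 8, 9, 10, 11, 13, 14, 16, 17, 19, 20, 22}
0 is NOT in the set. This is the mex.
mex = 0

0


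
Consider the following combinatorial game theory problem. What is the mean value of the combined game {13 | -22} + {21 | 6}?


G1 = {13 | -22}, G2 = {21 | 6}
Each is a switch {a | b} with numbers a > b; its mean value is (a + b)/2, and mean value is additive over game sums: m(G1 + G2) = m(G1) + m(G2).
Mean of G1 = (13 + (-22))/2 = -9/2 = -9/2
Mean of G2 = (21 + (6))/2 = 27/2 = 27/2
Mean of G1 + G2 = -9/2 + 27/2 = 9

9


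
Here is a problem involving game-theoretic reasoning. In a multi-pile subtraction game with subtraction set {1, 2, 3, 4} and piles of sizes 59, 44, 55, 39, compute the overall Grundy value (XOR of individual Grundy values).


Subtraction set: {1, 2, 3, 4}
For this subtraction set, G(n) = n mod 5 (period = max + 1 = 5).
Pile 1 (size 59): G(59) = 59 mod 5 = 4
Pile 2 (size 44): G(44) = 44 mod 5 = 4
Pile 3 (size 55): G(55) = 55 mod 5 = 0
Pile 4 (size 39): G(39) = 39 mod 5 = 4
Total Grundy value = XOR of all: 4 XOR 4 XOR 0 XOR 4 = 4

4


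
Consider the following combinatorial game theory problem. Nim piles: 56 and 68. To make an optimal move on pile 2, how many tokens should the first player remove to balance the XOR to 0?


Piles: 56 and 68
Current XOR: 56 XOR 68 = 124 (non-zero, so this is an N-position).
To make the XOR zero, we need to find a move that balances the piles.
For pile 2 (size 68): target = 68 XOR 124 = 56
We reduce pile 2 from 68 to 56.
Tokens removed: 68 - 56 = 12
Verification: 56 XOR 56 = 0

12


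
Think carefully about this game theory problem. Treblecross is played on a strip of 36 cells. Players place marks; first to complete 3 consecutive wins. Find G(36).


Treblecross: place X on empty cells; 3-in-a-row wins.
Playing within two cells of an existing X lets the opponent win at once, so sensible play treats the cells i-2..i+2 around each X as dead. The player left with no safe cell loses, so this is a normal-play take-away game on strips of safe cells.
Placing X at cell i (0-indexed) of a strip of k safe cells leaves independent strips of sizes max(0, i-2) and max(0, k-i-3). Hence G(k) = mex{ G(max(0,i-2)) XOR G(max(0,k-i-3)) : 0 <= i < k }, with G(0) = 0.
G(1): splits (0,0):0^0=0 -> mex({0}) = 1
G(2): splits (0,0):0^0=0 -> mex({0}) = 1
G(3): splits (0,0):0^0=0 -> mex({0}) = 1
G(4): splits (0,1):0^1=1 (0,0):0^0=0 -> mex({0, 1}) = 2
G(5): splits (0,2):0^1=1 (0,1):0^1=1 (0,0):0^0=0 -> mex({0, 1}) = 2
G(6) = mex({1}) = 0
G(7) = mex({0, 1, 2}) = 3
G(8) = mex({0, 1, 2}) = 3
G(9) = mex({0, 2}) = 1
G(10) = mex({0, 2, 3}) = 1
G(11) = mex({0, 3}) = 1
G(12) = mex({1, 3}) = 0
G(13) = mex({0, 1, 2, 3}) = 4
G(14) = mex({0, 1, 2}) = 3
G(15) = mex({0, 1, 2}) = 3
G(16) = mex({0, 1, 2, 4}) = 3
G(17) = mex({0, 1, 3, 4}) = 2
G(18) = mex({0, 1, 3, 4}) = 2
G(19) = mex({0, 1, 3, 5}) = 2
G(20) = mex({0, 1, 2, 3, 5}) = 4
G(21) = mex({0, 1, 2, 3, 5}) = 4
G(22) = mex({1, 2, 6}) = 0
G(23) = mex({0, 1, 2, 3, 4, 6}) = 5
G(24) = mex({0, 1, 2, 3, 4}) = 5
G(25) = mex({0, 1, 3, 4, 7}) = 2
G(26) = mex({0, 1, 3, 4, 5, 7}) = 2
G(27) = mex({0, 1, 3, 5}) = 2
G(28) = mex({0, 1, 2, 5}) = 3
G(29) = mex({0, 1, 2, 4, 5, 6}) = 3
G(30) = mex({1, 2, 4, 6}) = 0
G(31) = mex({0, 1, 2, 3, 4, 6}) = 5
G(32) = mex({1, 2, 3, 4, 7}) = 0
G(33) = mex({0, 3, 7}) = 1
G(34) = mex({0, 2, 3, 5, 7}) = 1
G(35) = mex({0, 2, 3, 5, 6}) = 1
G(36) = mex({0, 1, 2, 5, 6}) = 3
Therefore G(36) = 3.

3


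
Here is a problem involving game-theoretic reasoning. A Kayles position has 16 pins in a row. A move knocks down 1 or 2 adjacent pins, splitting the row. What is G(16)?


Kayles: a move removes 1 or 2 adjacent pins from a contiguous row.
Removing pins from a row of k leaves two independent rows (a, b) with a + b = k - 1 (one pin) or a + b = k - 2 (two pins); an end removal gives a = 0.
By Sprague-Grundy, G(k) = mex{ G(a) XOR G(b) } over all these splits. G(0) = 0.
G(1): splits (0,0):0^0=0 -> mex({0}) = 1
G(2): splits (0,1):0^1=1 (0,0):0^0=0 -> mex({0, 1}) = 2
G(3): splits (0,2):0^2=2 (1,1):1^1=0 (0,1):0^1=1 -> mex({0, 1, 2}) = 3
G(4): splits (0,3):0^3=3 (1,2):1^2=3 (0,2):0^2=2 (1,1):1^1=0 -> mex({0, 2, 3}) = 1
G(5): splits (0,4):0^1=1 (1,3):1^3=2 (2,2):2^2=0 (0,3):0^3=3 (1,2):1^2=3 -> mex({0, 1, 2, 3}) = 4
G(6) = mex({0, 1, 2, 4}) = 3
G(7) = mex({0, 1, 3, 4, 5}) = 2
G(8) = mex({0, 2, 3, 5, 6}) = 1
G(9) = mex({0, 1, 2, 3, 6, 7}) = 4
G(10) = mex({0, 1, 3, 4, 5, 7}) = 2
G(11) = mex({0, 1, 2, 3, 4, 5}) = 6
G(12) = mex({0, 1, 2, 3, 5, 6, 7}) = 4
G(13) = mex({0, 2, 3, 4, 6, 7}) = 1
G(14) = mex({0, 1, 4, 5, 6, 7}) = 2
G(15) = mex({0, 1, 2, 3, 4, 5, 6}) = 7
G(16) = mex({0, 2, 3, 5, 6, 7}) = 1
Therefore G(16) = 1.

1


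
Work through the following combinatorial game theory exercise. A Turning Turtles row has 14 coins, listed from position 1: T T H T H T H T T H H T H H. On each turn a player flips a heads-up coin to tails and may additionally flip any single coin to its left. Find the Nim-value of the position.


Coins: T T H T H T H T T H H T H H
Key fact: a single head at position k behaves exactly like a Nim heap of size k (turning it to T and optionally flipping a coin at j < k corresponds to moving the heap from k to j, or to 0), and heads combine as a disjunctive sum (two heads at the same place would cancel, matching j XOR j = 0). So the Nim-value is the XOR of the 1-indexed positions of the heads.
Face-up positions (1-indexed): [3, 5, 7, 10, 11, 13, 14]
XOR 0 with 3: 0 XOR 3 = 3
XOR 3 with 5: 3 XOR 5 = 6
XOR 6 with 7: 6 XOR 7 = 1
XOR 1 with 10: 1 XOR 10 = 11
XOR 11 with 11: 11 XOR 11 = 0
XOR 0 with 13: 0 XOR 13 = 13
XOR 13 with 14: 13 XOR 14 = 3
Nim-value = 3

3


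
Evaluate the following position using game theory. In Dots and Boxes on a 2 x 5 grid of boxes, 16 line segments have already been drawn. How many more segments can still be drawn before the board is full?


Grid: 2 x 5 boxes, i.e. 3 rows and 6 columns of dots.
Horizontal edges: (rows + 1) * cols = 3 * 5 = 15
Vertical edges: rows * (cols + 1) = 2 * 6 = 12
Total edges: 15 + 12 = 27
Edges drawn: 16
Remaining: 27 - 16 = 11

11


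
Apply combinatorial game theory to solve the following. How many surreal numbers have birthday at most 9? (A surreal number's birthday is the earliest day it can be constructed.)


Day 0: {|} = 0 is born. Count = 1.
Day n: the number of surreal numbers born by day n is 2^(n+1) - 1.
By day 0: 2^1 - 1 = 1
By day 1: 2^2 - 1 = 3
By day 2: 2^3 - 1 = 7
By day 3: 2^4 - 1 = 15
By day 4: 2^5 - 1 = 31
By day 5: 2^6 - 1 = 63
By day 6: 2^7 - 1 = 127
By day 7: 2^8 - 1 = 255
By day 8: 2^9 - 1 = 511
By day 9: 2^10 - 1 = 1023
By day 9: 1023 surreal numbers.

1023


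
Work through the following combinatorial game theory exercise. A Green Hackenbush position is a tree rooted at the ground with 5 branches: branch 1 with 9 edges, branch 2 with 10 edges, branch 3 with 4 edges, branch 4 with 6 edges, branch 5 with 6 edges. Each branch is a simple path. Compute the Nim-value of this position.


The tree has 5 branches from the ground vertex.
In Green Hackenbush, the Nim-value of a simple path of length k is k.
Branch 1: length 9, Nim-value = 9
Branch 2: length 10, Nim-value = 10
Branch 3: length 4, Nim-value = 4
Branch 4: length 6, Nim-value = 6
Branch 5: length 6, Nim-value = 6
Total Nim-value = XOR of all branch values:
0 XOR 9 = 9
9 XOR 10 = 3
3 XOR 4 = 7
7 XOR 6 = 1
1 XOR 6 = 7
Nim-value of the tree = 7

7


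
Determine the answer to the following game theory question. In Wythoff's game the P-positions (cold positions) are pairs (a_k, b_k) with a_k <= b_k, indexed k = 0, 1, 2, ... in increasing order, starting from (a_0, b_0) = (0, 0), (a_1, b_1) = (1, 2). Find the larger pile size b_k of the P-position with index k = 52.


By Wythoff's theorem, a_k = floor(k * phi) and b_k = floor(k * phi^2) = a_k + k, where phi = (1 + sqrt(5))/2 is the golden ratio.
phi = (1 + sqrt(5))/2 = 1.618034
phi^2 = phi + 1 = 2.618034
k = 52
k * phi^2 = 52 * 2.618034 = 136.137767
b_52 = floor(k * phi^2) = 136 (check: a_52 + k = 84 + 52 = 136)

136


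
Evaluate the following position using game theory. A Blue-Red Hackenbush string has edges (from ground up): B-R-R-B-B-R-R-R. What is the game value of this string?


Edges (from ground): B-R-R-B-B-R-R-R
By Berlekamp's sign-expansion rule, a Blue-Red Hackenbush stalk has the value of the surreal number whose sign sequence is the edge sequence with B -> + and R -> -.
Sign sequence: +--++---
Trace the sign expansion in the surreal number tree, starting from 0:
Edge 1: B (sign +) -> bounds (0, +inf), value = 1
Edge 2: R (sign -) -> bounds (0, 1), value = 1/2
Edge 3: R (sign -) -> bounds (0, 1/2), value = 1/4
Edge 4: B (sign +) -> bounds (1/4, 1/2), value = 3/8
Edge 5: B (sign +) -> bounds (3/8, 1/2), value = 7/16
Edge 6: R (sign -) -> bounds (3/8, 7/16), value = 13/32
Edge 7: R (sign -) -> bounds (3/8, 13/32), value = 25/64
Edge 8: R (sign -) -> bounds (3/8, 25/64), value = 49/128
Game value = 49/128

49/128


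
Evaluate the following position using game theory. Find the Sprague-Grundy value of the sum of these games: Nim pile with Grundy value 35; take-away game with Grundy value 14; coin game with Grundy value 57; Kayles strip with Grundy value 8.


By the Sprague-Grundy theorem, the Grundy value of a sum of games is the XOR of individual Grundy values.
Nim pile: Grundy value = 35. Running XOR: 0 XOR 35 = 35
take-away game: Grundy value = 14. Running XOR: 35 XOR 14 = 45
coin game: Grundy value = 57. Running XOR: 45 XOR 57 = 20
Kayles strip: Grundy value = 8. Running XOR: 20 XOR 8 = 28
The combined Grundy value is 28.

28


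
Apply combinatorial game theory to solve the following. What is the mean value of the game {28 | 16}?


Game = {28 | 16}, a switch {a | b} with numbers a > b.
Its thermograph has left wall a - t and right wall b + t, which meet at t = (a - b)/2, where both equal (a + b)/2. So the mast (mean value) is at (a + b)/2.
Mean = (28 + (16))/2 = 44/2 = 22

22


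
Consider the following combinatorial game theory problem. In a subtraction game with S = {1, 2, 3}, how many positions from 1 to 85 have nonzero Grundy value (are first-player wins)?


Subtraction set S = {1, 2, 3}, so G(n) = n mod 4.
G(n) = 0 when n is a multiple of 4.
Multiples of 4 in [1, 85]: 21
N-positions (nonzero Grundy) = 85 - 21 = 64

64


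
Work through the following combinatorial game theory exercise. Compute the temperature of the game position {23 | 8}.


The game is {23 | 8}, a switch {a | b} with numbers a > b.
Cooling {a | b} by t gives {a - t | b + t}, which stops being hot when a - t = b + t, i.e. at t = (a - b)/2. So the temperature of a switch is (a - b)/2.
Temperature = (Left option - Right option) / 2
= (23 - (8)) / 2
= 15 / 2
= 15/2

15/2


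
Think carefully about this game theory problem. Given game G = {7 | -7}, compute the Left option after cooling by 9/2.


Original game: {7 | -7} (a switch {a | b} with a > b).
Cooling by t (for t below the temperature (a - b)/2 = 7) taxes each move by t: {a | b} cooled by t is {a - t | b + t}.
Cooling amount: t = 9/2
Cooled Left option: 7 - 9/2 = 5/2
Cooled Right option: -7 + 9/2 = -5/2
Cooled game: {5/2 | -5/2}
Left option = 5/2

5/2


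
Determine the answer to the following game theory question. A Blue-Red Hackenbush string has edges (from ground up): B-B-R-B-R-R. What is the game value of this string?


Edges (from ground): B-B-R-B-R-R
By Berlekamp's sign-expansion rule, a Blue-Red Hackenbush stalk has the value of the surreal number whose sign sequence is the edge sequence with B -> + and R -> -.
Sign sequence: ++-+--
Trace the sign expansion in the surreal number tree, starting from 0:
Edge 1: B (sign +) -> bounds (0, +inf), value = 1
Edge 2: B (sign +) -> bounds (1, +inf), value = 2
Edge 3: R (sign -) -> bounds (1, 2), value = 3/2
Edge 4: B (sign +) -> bounds (3/2, 2), value = 7/4
Edge 5: R (sign -) -> bounds (3/2, 7/4), value = 13/8
Edge 6: R (sign -) -> bounds (3/2, 13/8), value = 25/16
Game value = 25/16

25/16


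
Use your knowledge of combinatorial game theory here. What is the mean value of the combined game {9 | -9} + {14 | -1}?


G1 = {9 | -9}, G2 = {14 | -1}
Each is a switch {a | b} with numbers a > b; its mean value is (a + b)/2, and mean value is additive over game sums: m(G1 + G2) = m(G1) + m(G2).
Mean of G1 = (9 + (-9))/2 = 0/2 = 0
Mean of G2 = (14 + (-1))/2 = 13/2 = 13/2
Mean of G1 + G2 = 0 + 13/2 = 13/2

13/2


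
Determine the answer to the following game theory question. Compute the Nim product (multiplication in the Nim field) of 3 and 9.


Nim multiplication is bilinear over XOR: (u XOR v) * w = (u*w) XOR (v*w).
So we split each operand into its bit components and XOR the pairwise Nim products.
3 = 1 + 2 (as XOR of powers of 2).
9 = 1 + 8 (as XOR of powers of 2).
Using the standard Nim-product table on single bits:
  2*2 = 3,   2*4 = 8,   2*8 = 12,
  4*4 = 6,   4*8 = 11,  8*8 = 13,
and  1*x = x (identity), k*l = l*k (commutative).
Pairwise Nim products:
  1 * 1 = 1
  1 * 8 = 8
  2 * 1 = 2
  2 * 8 = 12
XOR them: 1 XOR 8 XOR 2 XOR 12 = 7.
Result: 3 * 9 = 7 (in Nim).

7


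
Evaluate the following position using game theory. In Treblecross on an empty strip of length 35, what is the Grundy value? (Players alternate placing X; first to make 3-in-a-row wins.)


Treblecross: place X on empty cells; 3-in-a-row wins.
Playing within two cells of an existing X lets the opponent win at once, so sensible play treats the cells i-2..i+2 around each X as dead. The player left with no safe cell loses, so this is a normal-play take-away game on strips of safe cells.
Placing X at cell i (0-indexed) of a strip of k safe cells leaves independent strips of sizes max(0, i-2) and max(0, k-i-3). Hence G(k) = mex{ G(max(0,i-2)) XOR G(max(0,k-i-3)) : 0 <= i < k }, with G(0) = 0.
G(1): splits (0,0):0^0=0 -> mex({0}) = 1
G(2): splits (0,0):0^0=0 -> mex({0}) = 1
G(3): splits (0,0):0^0=0 -> mex({0}) = 1
G(4): splits (0,1):0^1=1 (0,0):0^0=0 -> mex({0, 1}) = 2
G(5): splits (0,2):0^1=1 (0,1):0^1=1 (0,0):0^0=0 -> mex({0, 1}) = 2
G(6) = mex({1}) = 0
G(7) = mex({0, 1, 2}) = 3
G(8) = mex({0, 1, 2}) = 3
G(9) = mex({0, 2}) = 1
G(10) = mex({0, 2, 3}) = 1
G(11) = mex({0, 3}) = 1
G(12) = mex({1, 3}) = 0
G(13) = mex({0, 1, 2, 3}) = 4
G(14) = mex({0, 1, 2}) = 3
G(15) = mex({0, 1, 2}) = 3
G(16) = mex({0, 1, 2, 4}) = 3
G(17) = mex({0, 1, 3, 4}) = 2
G(18) = mex({0, 1, 3, 4}) = 2
G(19) = mex({0, 1, 3, 5}) = 2
G(20) = mex({0, 1, 2, 3, 5}) = 4
G(21) = mex({0, 1, 2, 3, 5}) = 4
G(22) = mex({1, 2, 6}) = 0
G(23) = mex({0, 1, 2, 3, 4, 6}) = 5
G(24) = mex({0, 1, 2, 3, 4}) = 5
G(25) = mex({0, 1, 3, 4, 7}) = 2
G(26) = mex({0, 1, 3, 4, 5, 7}) = 2
G(27) = mex({0, 1, 3, 5}) = 2
G(28) = mex({0, 1, 2, 5}) = 3
G(29) = mex({0, 1, 2, 4, 5, 6}) = 3
G(30) = mex({1, 2, 4, 6}) = 0
G(31) = mex({0, 1, 2, 3, 4, 6}) = 5
G(32) = mex({1, 2, 3, 4, 7}) = 0
G(33) = mex({0, 3, 7}) = 1
G(34) = mex({0, 2, 3, 5, 7}) = 1
G(35) = mex({0, 2, 3, 5, 6}) = 1
Therefore G(35) = 1.

1


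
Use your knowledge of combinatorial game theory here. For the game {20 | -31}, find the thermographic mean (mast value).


Game = {20 | -31}, a switch {a | b} with numbers a > b.
Its thermograph has left wall a - t and right wall b + t, which meet at t = (a - b)/2, where both equal (a + b)/2. So the mast (mean value) is at (a + b)/2.
Mean = (20 + (-31))/2 = -11/2 = -11/2

-11/2


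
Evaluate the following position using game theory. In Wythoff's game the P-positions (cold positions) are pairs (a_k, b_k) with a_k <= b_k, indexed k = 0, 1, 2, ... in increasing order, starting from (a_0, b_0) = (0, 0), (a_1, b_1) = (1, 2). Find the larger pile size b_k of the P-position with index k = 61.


By Wythoff's theorem, a_k = floor(k * phi) and b_k = floor(k * phi^2) = a_k + k, where phi = (1 + sqrt(5))/2 is the golden ratio.
phi = (1 + sqrt(5))/2 = 1.618034
phi^2 = phi + 1 = 2.618034
k = 61
k * phi^2 = 61 * 2.618034 = 159.700073
b_61 = floor(k * phi^2) = 159 (check: a_61 + k = 98 + 61 = 159)

159


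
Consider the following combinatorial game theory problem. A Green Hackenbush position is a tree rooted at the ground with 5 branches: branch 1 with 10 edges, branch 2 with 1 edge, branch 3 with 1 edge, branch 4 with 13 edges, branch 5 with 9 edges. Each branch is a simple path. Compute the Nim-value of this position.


The tree has 5 branches from the ground vertex.
In Green Hackenbush, the Nim-value of a simple path of length k is k.
Branch 1: length 10, Nim-value = 10
Branch 2: length 1, Nim-value = 1
Branch 3: length 1, Nim-value = 1
Branch 4: length 13, Nim-value = 13
Branch 5: length 9, Nim-value = 9
Total Nim-value = XOR of all branch values:
0 XOR 10 = 10
10 XOR 1 = 11
11 XOR 1 = 10
10 XOR 13 = 7
7 XOR 9 = 14
Nim-value of the tree = 14

14


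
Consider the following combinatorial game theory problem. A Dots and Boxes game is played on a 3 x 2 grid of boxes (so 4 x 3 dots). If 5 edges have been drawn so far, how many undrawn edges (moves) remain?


Grid: 3 x 2 boxes, i.e. 4 rows and 3 columns of dots.
Horizontal edges: (rows + 1) * cols = 4 * 2 = 8
Vertical edges: rows * (cols + 1) = 3 * 3 = 9
Total edges: 8 + 9 = 17
Edges drawn: 5
Remaining: 17 - 5 = 12

12


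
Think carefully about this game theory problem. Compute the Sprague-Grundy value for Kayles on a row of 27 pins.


Kayles: a move removes 1 or 2 adjacent pins from a contiguous row.
Removing pins from a row of k leaves two independent rows (a, b) with a + b = k - 1 (one pin) or a + b = k - 2 (two pins); an end removal gives a = 0.
By Sprague-Grundy, G(k) = mex{ G(a) XOR G(b) } over all these splits. G(0) = 0.
G(1): splits (0,0):0^0=0 -> mex({0}) = 1
G(2): splits (0,1):0^1=1 (0,0):0^0=0 -> mex({0, 1}) = 2
G(3): splits (0,2):0^2=2 (1,1):1^1=0 (0,1):0^1=1 -> mex({0, 1, 2}) = 3
G(4): splits (0,3):0^3=3 (1,2):1^2=3 (0,2):0^2=2 (1,1):1^1=0 -> mex({0, 2, 3}) = 1
G(5): splits (0,4):0^1=1 (1,3):1^3=2 (2,2):2^2=0 (0,3):0^3=3 (1,2):1^2=3 -> mex({0, 1, 2, 3}) = 4
G(6) = mex({0, 1, 2, 4}) = 3
G(7) = mex({0, 1, 3, 4, 5}) = 2
G(8) = mex({0, 2, 3, 5, 6}) = 1
G(9) = mex({0, 1, 2, 3, 6, 7}) = 4
G(10) = mex({0, 1, 3, 4, 5, 7}) = 2
G(11) = mex({0, 1, 2, 3, 4, 5}) = 6
G(12) = mex({0, 1, 2, 3, 5, 6, 7}) = 4
G(13) = mex({0, 2, 3, 4, 6, 7}) = 1
G(14) = mex({0, 1, 4, 5, 6, 7}) = 2
G(15) = mex({0, 1, 2, 3, 4, 5, 6}) = 7
G(16) = mex({0, 2, 3, 5, 6, 7}) = 1
G(17) = mex({0, 1, 2, 3, 5, 6, 7}) = 4
G(18) = mex({0, 1, 2, 4, 5, 6}) = 3
G(19) = mex({0, 1, 3, 4, 5, 7}) = 2
G(20) = mex({0, 2, 3, 4, 5, 6, 7}) = 1
G(21) = mex({0, 1, 2, 3, 5, 6, 7}) = 4
G(22) = mex({0, 1, 2, 3, 4, 5, 7}) = 6
G(23) = mex({0, 1, 2, 3, 4, 5, 6}) = 7
G(24) = mex({0, 1, 2, 3, 5, 6, 7}) = 4
G(25) = mex({0, 2, 3, 4, 6, 7}) = 1
G(26) = mex({0, 1, 3, 4, 5, 6, 7}) = 2
G(27) = mex({0, 1, 2, 3, 4, 5, 6, 7}) = 8
Therefore G(27) = 8.

8


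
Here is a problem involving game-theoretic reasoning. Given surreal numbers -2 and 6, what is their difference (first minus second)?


x = -2, y = 6
x - y = -2 - 6 = -8

-8


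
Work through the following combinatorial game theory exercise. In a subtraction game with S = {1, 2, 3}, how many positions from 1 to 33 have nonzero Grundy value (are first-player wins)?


Subtraction set S = {1, 2, 3}, so G(n) = n mod 4.
G(n) = 0 when n is a multiple of 4.
Multiples of 4 in [1, 33]: 8
N-positions (nonzero Grundy) = 33 - 8 = 25

25


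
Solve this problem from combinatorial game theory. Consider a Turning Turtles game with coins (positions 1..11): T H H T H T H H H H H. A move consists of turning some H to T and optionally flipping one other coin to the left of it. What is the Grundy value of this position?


Coins: T H H T H T H H H H H
Key fact: a single head at position k behaves exactly like a Nim heap of size k (turning it to T and optionally flipping a coin at j < k corresponds to moving the heap from k to j, or to 0), and heads combine as a disjunctive sum (two heads at the same place would cancel, matching j XOR j = 0). So the Nim-value is the XOR of the 1-indexed positions of the heads.
Face-up positions (1-indexed): [2, 3, 5, 7, 8, 9, 10, 11]
XOR 0 with 2: 0 XOR 2 = 2
XOR 2 with 3: 2 XOR 3 = 1
XOR 1 with 5: 1 XOR 5 = 4
XOR 4 with 7: 4 XOR 7 = 3
XOR 3 with 8: 3 XOR 8 = 11
XOR 11 with 9: 11 XOR 9 = 2
XOR 2 with 10: 2 XOR 10 = 8
XOR 8 with 11: 8 XOR 11 = 3
Nim-value = 3

3
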